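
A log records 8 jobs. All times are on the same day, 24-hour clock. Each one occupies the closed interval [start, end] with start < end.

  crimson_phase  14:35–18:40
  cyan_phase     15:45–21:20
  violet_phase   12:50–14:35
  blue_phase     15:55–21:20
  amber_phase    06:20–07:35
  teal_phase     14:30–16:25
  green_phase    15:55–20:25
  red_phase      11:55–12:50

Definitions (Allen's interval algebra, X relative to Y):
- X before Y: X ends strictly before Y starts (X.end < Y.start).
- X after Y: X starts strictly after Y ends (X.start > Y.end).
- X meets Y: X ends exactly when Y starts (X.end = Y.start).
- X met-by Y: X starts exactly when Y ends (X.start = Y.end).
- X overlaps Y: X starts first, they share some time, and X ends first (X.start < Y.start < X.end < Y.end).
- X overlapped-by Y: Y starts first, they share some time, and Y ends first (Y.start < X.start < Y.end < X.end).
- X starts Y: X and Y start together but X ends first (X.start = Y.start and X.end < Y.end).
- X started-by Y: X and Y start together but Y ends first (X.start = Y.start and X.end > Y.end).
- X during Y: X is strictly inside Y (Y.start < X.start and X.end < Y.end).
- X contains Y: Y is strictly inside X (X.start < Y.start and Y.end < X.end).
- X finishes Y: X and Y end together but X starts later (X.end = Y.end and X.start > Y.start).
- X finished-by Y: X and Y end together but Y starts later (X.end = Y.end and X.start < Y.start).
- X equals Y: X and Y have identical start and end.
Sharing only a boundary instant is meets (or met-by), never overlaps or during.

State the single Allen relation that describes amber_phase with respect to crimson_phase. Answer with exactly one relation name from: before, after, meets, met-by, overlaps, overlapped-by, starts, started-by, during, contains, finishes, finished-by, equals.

before

amber_phase = [06:20, 07:35]; crimson_phase = [14:35, 18:40].
Compare endpoints: amber_phase.start < crimson_phase.start, amber_phase.start < crimson_phase.end, amber_phase.end < crimson_phase.start, amber_phase.end < crimson_phase.end.
That pattern is 'before'.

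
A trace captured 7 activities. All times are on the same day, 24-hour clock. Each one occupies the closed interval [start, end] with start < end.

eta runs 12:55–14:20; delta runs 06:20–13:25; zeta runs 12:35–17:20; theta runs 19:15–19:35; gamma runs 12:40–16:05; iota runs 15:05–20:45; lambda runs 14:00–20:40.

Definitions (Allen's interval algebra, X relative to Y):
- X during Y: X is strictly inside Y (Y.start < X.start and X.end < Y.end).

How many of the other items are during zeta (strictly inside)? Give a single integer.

Target zeta = [12:35, 17:20].
delta [06:20, 13:25] → overlaps → no.
eta [12:55, 14:20] → during → counts.
gamma [12:40, 16:05] → during → counts.
iota [15:05, 20:45] → overlapped-by → no.
lambda [14:00, 20:40] → overlapped-by → no.
theta [19:15, 19:35] → after → no.
Total: 2.

2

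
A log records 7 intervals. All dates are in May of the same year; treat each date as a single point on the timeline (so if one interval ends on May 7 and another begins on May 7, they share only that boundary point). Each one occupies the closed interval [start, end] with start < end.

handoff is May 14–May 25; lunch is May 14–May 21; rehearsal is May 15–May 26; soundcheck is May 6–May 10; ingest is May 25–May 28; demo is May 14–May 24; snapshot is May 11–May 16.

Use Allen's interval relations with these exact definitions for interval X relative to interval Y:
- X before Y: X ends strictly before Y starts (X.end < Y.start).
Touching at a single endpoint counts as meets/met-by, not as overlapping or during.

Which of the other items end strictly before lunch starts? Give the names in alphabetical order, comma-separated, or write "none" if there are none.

Target lunch = [May 14, May 21].
demo [May 14, May 24] → started-by → no.
handoff [May 14, May 25] → started-by → no.
ingest [May 25, May 28] → after → no.
rehearsal [May 15, May 26] → overlapped-by → no.
snapshot [May 11, May 16] → overlaps → no.
soundcheck [May 6, May 10] → before → yes.
Result: soundcheck.

soundcheck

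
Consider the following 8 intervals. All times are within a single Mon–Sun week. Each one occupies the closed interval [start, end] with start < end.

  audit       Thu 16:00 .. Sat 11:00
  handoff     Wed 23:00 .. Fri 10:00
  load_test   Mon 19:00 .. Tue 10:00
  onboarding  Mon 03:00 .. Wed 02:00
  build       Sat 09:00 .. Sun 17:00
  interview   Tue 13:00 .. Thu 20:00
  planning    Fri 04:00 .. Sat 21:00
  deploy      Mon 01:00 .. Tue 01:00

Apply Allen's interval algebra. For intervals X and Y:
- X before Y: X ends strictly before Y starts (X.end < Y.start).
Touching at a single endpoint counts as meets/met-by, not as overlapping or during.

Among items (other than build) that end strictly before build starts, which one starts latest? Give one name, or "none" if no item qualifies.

handoff

Target build = [Sat 09:00, Sun 17:00].
audit [Thu 16:00, Sat 11:00] → overlaps → excluded.
deploy [Mon 01:00, Tue 01:00] → before → candidate.
handoff [Wed 23:00, Fri 10:00] → before → candidate.
interview [Tue 13:00, Thu 20:00] → before → candidate.
load_test [Mon 19:00, Tue 10:00] → before → candidate.
onboarding [Mon 03:00, Wed 02:00] → before → candidate.
planning [Fri 04:00, Sat 21:00] → overlaps → excluded.
Among candidates, latest start is Wed 23:00 → handoff.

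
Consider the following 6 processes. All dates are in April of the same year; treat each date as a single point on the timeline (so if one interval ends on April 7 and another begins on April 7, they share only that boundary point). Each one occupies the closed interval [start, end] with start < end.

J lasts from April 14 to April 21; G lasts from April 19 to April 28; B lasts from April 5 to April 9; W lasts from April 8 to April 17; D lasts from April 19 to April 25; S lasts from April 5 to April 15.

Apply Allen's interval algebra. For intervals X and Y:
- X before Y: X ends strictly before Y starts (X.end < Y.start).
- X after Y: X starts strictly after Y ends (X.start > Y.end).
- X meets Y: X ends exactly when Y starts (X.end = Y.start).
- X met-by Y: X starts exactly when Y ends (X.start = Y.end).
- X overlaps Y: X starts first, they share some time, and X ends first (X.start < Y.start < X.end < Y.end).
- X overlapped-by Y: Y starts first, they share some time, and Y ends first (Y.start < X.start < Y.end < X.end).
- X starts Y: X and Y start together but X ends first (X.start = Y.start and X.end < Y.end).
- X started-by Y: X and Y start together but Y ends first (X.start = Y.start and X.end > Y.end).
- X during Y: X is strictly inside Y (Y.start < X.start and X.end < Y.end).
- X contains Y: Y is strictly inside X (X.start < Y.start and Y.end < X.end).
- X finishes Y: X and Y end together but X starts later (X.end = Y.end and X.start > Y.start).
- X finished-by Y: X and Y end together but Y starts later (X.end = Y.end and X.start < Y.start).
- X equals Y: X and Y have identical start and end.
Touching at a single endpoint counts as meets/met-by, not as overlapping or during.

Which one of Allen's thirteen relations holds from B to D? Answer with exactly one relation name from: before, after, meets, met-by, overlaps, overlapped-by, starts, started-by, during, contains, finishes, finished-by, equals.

B = [April 5, April 9]; D = [April 19, April 25].
Compare endpoints: B.start < D.start, B.start < D.end, B.end < D.start, B.end < D.end.
That pattern is 'before'.

before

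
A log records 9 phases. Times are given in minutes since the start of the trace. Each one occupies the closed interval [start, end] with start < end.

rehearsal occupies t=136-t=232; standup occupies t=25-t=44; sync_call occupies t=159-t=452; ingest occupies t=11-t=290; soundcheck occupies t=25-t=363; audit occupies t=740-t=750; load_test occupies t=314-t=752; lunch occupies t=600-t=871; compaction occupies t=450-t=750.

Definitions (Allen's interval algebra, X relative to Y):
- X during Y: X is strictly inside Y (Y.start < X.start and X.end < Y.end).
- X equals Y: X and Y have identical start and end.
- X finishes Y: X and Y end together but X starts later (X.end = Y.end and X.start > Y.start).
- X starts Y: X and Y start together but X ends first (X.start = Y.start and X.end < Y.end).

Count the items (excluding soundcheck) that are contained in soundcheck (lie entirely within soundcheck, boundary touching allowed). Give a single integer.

2

Target soundcheck = [t=25, t=363].
audit [t=740, t=750] → after → no.
compaction [t=450, t=750] → after → no.
ingest [t=11, t=290] → overlaps → no.
load_test [t=314, t=752] → overlapped-by → no.
lunch [t=600, t=871] → after → no.
rehearsal [t=136, t=232] → during → counts.
standup [t=25, t=44] → starts → counts.
sync_call [t=159, t=452] → overlapped-by → no.
Total: 2.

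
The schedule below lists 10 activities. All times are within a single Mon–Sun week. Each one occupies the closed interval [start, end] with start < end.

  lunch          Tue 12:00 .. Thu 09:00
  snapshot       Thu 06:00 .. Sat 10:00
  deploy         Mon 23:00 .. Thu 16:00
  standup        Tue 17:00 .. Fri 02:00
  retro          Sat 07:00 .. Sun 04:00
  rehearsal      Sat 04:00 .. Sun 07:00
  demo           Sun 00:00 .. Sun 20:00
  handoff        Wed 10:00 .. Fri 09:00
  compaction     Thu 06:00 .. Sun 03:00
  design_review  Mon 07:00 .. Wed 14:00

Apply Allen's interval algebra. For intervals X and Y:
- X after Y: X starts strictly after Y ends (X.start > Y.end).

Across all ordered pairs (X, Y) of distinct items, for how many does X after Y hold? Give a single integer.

Checking all 90 ordered pairs for relation 'after'; matching pairs in alphabetical order:
(compaction, design_review): compaction after design_review ✓
(demo, deploy): demo after deploy ✓
(demo, design_review): demo after design_review ✓
(demo, handoff): demo after handoff ✓
(demo, lunch): demo after lunch ✓
(demo, snapshot): demo after snapshot ✓
(demo, standup): demo after standup ✓
(rehearsal, deploy): rehearsal after deploy ✓
(rehearsal, design_review): rehearsal after design_review ✓
(rehearsal, handoff): rehearsal after handoff ✓
(rehearsal, lunch): rehearsal after lunch ✓
(rehearsal, standup): rehearsal after standup ✓
(retro, deploy): retro after deploy ✓
(retro, design_review): retro after design_review ✓
(retro, handoff): retro after handoff ✓
(retro, lunch): retro after lunch ✓
(retro, standup): retro after standup ✓
(snapshot, design_review): snapshot after design_review ✓
Count: 18.

18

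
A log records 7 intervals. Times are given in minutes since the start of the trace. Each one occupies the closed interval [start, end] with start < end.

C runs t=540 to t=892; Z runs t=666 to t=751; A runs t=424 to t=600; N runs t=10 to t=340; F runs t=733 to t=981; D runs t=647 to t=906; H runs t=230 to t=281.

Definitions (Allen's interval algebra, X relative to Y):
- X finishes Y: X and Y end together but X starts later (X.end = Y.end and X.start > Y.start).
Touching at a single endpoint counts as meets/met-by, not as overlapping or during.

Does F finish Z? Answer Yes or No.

F = [t=733, t=981], Z = [t=666, t=751].
Actual relation of F to Z: overlapped-by.
Asked whether 'finishes' holds → No.

No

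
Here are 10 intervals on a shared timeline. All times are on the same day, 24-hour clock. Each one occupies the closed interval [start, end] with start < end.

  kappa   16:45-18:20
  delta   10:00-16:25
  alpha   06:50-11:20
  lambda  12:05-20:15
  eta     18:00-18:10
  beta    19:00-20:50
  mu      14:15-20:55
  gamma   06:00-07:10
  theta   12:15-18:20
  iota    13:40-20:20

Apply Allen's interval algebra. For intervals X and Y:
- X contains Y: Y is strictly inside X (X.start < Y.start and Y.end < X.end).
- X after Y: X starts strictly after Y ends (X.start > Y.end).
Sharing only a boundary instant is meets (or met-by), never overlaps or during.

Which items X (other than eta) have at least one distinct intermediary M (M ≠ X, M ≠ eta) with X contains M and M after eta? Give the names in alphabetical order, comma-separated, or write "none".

Target eta = [18:00, 18:10].
Intermediaries M with M after eta: beta.
Via beta — items with X contains beta: mu.
Union: mu.

mu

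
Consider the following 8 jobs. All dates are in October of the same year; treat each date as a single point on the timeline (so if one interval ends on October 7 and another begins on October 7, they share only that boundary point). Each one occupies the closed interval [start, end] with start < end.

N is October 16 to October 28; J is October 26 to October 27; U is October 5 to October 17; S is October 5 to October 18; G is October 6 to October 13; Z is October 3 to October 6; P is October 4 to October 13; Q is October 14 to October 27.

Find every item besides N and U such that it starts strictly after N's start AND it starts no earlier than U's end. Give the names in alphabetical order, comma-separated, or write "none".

J

Conditions: its start is strictly after N's start (X.start > October 16) AND its start is no earlier than U's end (X.start >= October 17).
G: start October 6 > October 16? ✗; start October 6 >= October 17? ✗ → no.
J: start October 26 > October 16? ✓; start October 26 >= October 17? ✓ → yes.
P: start October 4 > October 16? ✗; start October 4 >= October 17? ✗ → no.
Q: start October 14 > October 16? ✗; start October 14 >= October 17? ✗ → no.
S: start October 5 > October 16? ✗; start October 5 >= October 17? ✗ → no.
Z: start October 3 > October 16? ✗; start October 3 >= October 17? ✗ → no.
Result: J.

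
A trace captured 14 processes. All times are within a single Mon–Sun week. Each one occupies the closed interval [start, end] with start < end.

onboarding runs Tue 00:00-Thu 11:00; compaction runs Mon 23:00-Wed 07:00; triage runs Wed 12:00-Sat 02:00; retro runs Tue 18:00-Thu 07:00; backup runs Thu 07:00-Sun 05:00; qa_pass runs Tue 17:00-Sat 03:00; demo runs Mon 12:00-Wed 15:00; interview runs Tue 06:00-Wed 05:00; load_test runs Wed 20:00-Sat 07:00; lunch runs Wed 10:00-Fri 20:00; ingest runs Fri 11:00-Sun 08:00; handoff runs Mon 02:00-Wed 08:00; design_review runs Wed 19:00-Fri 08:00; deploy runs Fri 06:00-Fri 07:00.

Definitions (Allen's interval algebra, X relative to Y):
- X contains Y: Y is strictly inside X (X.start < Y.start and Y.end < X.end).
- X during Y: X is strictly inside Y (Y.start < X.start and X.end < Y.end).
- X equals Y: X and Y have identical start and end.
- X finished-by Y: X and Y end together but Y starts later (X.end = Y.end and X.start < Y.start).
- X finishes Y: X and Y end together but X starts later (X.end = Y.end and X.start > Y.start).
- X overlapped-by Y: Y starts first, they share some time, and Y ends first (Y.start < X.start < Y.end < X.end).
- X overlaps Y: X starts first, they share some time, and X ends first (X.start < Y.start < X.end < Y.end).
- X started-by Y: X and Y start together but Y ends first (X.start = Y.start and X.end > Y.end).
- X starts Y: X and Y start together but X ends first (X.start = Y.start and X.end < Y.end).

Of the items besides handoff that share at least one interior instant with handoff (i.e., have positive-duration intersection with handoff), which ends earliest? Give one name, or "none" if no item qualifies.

interview

Target handoff = [Mon 02:00, Wed 08:00].
backup [Thu 07:00, Sun 05:00] → after → excluded.
compaction [Mon 23:00, Wed 07:00] → during → candidate.
demo [Mon 12:00, Wed 15:00] → overlapped-by → candidate.
deploy [Fri 06:00, Fri 07:00] → after → excluded.
design_review [Wed 19:00, Fri 08:00] → after → excluded.
ingest [Fri 11:00, Sun 08:00] → after → excluded.
interview [Tue 06:00, Wed 05:00] → during → candidate.
load_test [Wed 20:00, Sat 07:00] → after → excluded.
lunch [Wed 10:00, Fri 20:00] → after → excluded.
onboarding [Tue 00:00, Thu 11:00] → overlapped-by → candidate.
qa_pass [Tue 17:00, Sat 03:00] → overlapped-by → candidate.
retro [Tue 18:00, Thu 07:00] → overlapped-by → candidate.
triage [Wed 12:00, Sat 02:00] → after → excluded.
Among candidates, earliest end is Wed 05:00 → interview.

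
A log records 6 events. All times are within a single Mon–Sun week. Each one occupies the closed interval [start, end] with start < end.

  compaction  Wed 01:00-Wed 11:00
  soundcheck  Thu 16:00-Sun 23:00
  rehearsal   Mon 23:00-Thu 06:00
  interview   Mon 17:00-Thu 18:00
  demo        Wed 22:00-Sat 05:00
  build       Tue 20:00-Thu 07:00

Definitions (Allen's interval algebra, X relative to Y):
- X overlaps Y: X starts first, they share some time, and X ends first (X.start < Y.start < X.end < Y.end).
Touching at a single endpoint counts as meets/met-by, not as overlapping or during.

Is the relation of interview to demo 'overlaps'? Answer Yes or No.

interview = [Mon 17:00, Thu 18:00], demo = [Wed 22:00, Sat 05:00].
Actual relation of interview to demo: overlaps.
Asked whether 'overlaps' holds → Yes.

Yes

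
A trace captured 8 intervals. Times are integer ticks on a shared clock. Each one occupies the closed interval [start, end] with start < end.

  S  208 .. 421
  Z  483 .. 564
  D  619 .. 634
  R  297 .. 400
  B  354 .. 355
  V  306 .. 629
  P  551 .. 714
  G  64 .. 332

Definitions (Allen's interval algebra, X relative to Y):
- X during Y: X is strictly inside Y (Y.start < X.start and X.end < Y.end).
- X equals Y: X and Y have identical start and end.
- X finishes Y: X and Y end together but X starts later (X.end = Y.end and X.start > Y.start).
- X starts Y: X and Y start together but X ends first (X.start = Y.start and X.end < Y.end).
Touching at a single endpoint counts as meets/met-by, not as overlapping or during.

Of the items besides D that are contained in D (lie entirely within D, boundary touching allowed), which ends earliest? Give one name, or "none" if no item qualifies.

none

Target D = [619, 634].
B [354, 355] → before → excluded.
G [64, 332] → before → excluded.
P [551, 714] → contains → excluded.
R [297, 400] → before → excluded.
S [208, 421] → before → excluded.
V [306, 629] → overlaps → excluded.
Z [483, 564] → before → excluded.
No candidates → none.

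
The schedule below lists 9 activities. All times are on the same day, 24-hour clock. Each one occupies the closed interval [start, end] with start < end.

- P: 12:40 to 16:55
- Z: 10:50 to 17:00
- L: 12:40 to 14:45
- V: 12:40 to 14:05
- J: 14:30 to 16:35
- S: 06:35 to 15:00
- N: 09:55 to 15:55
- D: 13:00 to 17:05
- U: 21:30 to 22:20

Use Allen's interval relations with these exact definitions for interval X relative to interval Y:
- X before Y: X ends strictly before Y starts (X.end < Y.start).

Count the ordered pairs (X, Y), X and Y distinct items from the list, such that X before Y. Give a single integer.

Checking all 72 ordered pairs for relation 'before'; matching pairs in alphabetical order:
(D, U): D before U ✓
(J, U): J before U ✓
(L, U): L before U ✓
(N, U): N before U ✓
(P, U): P before U ✓
(S, U): S before U ✓
(V, J): V before J ✓
(V, U): V before U ✓
(Z, U): Z before U ✓
Count: 9.

9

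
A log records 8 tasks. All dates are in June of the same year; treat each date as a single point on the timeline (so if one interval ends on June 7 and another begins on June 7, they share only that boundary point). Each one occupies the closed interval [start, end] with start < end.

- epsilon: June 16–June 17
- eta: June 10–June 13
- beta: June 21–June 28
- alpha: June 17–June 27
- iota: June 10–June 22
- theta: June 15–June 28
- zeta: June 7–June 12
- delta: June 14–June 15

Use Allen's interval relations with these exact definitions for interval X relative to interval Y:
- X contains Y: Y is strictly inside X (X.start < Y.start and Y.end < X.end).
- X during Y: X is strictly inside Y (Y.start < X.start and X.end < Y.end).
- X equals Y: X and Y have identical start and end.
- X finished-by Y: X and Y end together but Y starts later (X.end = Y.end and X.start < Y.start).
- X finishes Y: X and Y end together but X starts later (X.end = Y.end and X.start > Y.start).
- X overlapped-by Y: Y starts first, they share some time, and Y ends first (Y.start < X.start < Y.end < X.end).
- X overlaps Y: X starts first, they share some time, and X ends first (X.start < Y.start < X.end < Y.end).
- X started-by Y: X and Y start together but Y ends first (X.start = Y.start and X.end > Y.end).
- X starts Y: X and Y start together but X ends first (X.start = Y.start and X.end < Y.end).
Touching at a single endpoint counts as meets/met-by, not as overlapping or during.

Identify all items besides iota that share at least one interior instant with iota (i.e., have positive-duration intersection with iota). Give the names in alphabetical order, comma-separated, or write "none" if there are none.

Target iota = [June 10, June 22].
alpha [June 17, June 27] → overlapped-by → yes.
beta [June 21, June 28] → overlapped-by → yes.
delta [June 14, June 15] → during → yes.
epsilon [June 16, June 17] → during → yes.
eta [June 10, June 13] → starts → yes.
theta [June 15, June 28] → overlapped-by → yes.
zeta [June 7, June 12] → overlaps → yes.
Result: alpha, beta, delta, epsilon, eta, theta, zeta.

alpha, beta, delta, epsilon, eta, theta, zeta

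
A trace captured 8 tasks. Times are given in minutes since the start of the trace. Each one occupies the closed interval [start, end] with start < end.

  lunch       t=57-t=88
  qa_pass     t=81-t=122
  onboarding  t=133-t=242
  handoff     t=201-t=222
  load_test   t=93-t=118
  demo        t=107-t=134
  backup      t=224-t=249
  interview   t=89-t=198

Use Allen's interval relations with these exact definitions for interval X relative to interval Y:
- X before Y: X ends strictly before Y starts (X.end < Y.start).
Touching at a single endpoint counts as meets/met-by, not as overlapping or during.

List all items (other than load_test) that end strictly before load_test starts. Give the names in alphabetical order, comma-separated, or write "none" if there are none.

Target load_test = [t=93, t=118].
backup [t=224, t=249] → after → no.
demo [t=107, t=134] → overlapped-by → no.
handoff [t=201, t=222] → after → no.
interview [t=89, t=198] → contains → no.
lunch [t=57, t=88] → before → yes.
onboarding [t=133, t=242] → after → no.
qa_pass [t=81, t=122] → contains → no.
Result: lunch.

lunch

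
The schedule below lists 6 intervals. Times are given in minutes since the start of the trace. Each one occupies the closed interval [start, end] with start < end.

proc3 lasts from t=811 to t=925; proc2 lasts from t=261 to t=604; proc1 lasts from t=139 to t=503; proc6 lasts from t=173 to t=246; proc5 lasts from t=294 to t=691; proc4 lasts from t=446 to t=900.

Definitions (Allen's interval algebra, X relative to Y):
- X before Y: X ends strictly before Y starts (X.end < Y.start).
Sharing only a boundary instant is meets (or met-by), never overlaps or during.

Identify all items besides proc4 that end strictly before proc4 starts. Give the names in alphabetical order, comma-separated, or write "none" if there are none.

proc6

Target proc4 = [t=446, t=900].
proc1 [t=139, t=503] → overlaps → no.
proc2 [t=261, t=604] → overlaps → no.
proc3 [t=811, t=925] → overlapped-by → no.
proc5 [t=294, t=691] → overlaps → no.
proc6 [t=173, t=246] → before → yes.
Result: proc6.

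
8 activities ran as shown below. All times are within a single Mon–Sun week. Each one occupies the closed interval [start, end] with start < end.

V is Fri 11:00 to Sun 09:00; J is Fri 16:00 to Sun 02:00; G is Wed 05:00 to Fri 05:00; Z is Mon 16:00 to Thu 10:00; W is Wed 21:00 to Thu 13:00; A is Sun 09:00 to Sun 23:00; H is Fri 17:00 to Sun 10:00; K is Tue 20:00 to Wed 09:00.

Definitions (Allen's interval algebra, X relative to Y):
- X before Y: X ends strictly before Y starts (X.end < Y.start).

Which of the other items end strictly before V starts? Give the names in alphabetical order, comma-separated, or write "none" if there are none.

Target V = [Fri 11:00, Sun 09:00].
A [Sun 09:00, Sun 23:00] → met-by → no.
G [Wed 05:00, Fri 05:00] → before → yes.
H [Fri 17:00, Sun 10:00] → overlapped-by → no.
J [Fri 16:00, Sun 02:00] → during → no.
K [Tue 20:00, Wed 09:00] → before → yes.
W [Wed 21:00, Thu 13:00] → before → yes.
Z [Mon 16:00, Thu 10:00] → before → yes.
Result: G, K, W, Z.

G, K, W, Z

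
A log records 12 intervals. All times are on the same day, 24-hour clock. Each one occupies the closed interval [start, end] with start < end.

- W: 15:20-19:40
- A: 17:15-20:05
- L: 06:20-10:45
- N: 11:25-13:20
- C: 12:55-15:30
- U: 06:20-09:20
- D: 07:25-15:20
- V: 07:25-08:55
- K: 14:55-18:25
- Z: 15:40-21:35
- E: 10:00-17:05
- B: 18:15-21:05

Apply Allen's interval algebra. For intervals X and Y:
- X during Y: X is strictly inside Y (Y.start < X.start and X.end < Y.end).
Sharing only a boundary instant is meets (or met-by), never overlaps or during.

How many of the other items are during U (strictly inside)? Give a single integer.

Target U = [06:20, 09:20].
A [17:15, 20:05] → after → no.
B [18:15, 21:05] → after → no.
C [12:55, 15:30] → after → no.
D [07:25, 15:20] → overlapped-by → no.
E [10:00, 17:05] → after → no.
K [14:55, 18:25] → after → no.
L [06:20, 10:45] → started-by → no.
N [11:25, 13:20] → after → no.
V [07:25, 08:55] → during → counts.
W [15:20, 19:40] → after → no.
Z [15:40, 21:35] → after → no.
Total: 1.

1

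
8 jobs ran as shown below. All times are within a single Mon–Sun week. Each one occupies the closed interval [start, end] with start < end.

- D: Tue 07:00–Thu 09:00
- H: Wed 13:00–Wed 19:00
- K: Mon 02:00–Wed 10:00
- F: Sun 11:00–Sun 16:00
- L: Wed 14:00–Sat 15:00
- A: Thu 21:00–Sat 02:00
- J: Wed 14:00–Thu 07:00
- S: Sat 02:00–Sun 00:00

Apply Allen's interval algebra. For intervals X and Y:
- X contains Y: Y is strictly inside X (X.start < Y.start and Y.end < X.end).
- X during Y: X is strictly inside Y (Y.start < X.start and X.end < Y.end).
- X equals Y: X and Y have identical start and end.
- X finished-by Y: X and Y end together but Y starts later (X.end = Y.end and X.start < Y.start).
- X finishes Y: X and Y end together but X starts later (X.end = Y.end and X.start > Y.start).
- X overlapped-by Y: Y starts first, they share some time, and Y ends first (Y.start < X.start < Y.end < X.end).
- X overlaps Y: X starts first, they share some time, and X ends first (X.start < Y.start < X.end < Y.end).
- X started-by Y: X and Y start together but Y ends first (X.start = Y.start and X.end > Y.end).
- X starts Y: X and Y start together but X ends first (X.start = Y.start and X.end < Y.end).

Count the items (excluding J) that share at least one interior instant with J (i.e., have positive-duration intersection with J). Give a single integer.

Target J = [Wed 14:00, Thu 07:00].
A [Thu 21:00, Sat 02:00] → after → no.
D [Tue 07:00, Thu 09:00] → contains → counts.
F [Sun 11:00, Sun 16:00] → after → no.
H [Wed 13:00, Wed 19:00] → overlaps → counts.
K [Mon 02:00, Wed 10:00] → before → no.
L [Wed 14:00, Sat 15:00] → started-by → counts.
S [Sat 02:00, Sun 00:00] → after → no.
Total: 3.

3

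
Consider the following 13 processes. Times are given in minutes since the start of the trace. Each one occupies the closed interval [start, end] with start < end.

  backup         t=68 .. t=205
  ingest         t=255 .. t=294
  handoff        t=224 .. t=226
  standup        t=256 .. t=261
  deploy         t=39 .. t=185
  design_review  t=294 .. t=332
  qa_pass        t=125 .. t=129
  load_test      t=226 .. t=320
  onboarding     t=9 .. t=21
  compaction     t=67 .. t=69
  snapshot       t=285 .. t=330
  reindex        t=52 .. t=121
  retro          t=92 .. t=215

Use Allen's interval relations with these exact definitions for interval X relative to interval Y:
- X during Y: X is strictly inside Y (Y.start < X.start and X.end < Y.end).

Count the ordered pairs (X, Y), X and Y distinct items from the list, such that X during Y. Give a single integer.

Checking all 156 ordered pairs for relation 'during'; matching pairs in alphabetical order:
(compaction, deploy): compaction during deploy ✓
(compaction, reindex): compaction during reindex ✓
(ingest, load_test): ingest during load_test ✓
(qa_pass, backup): qa_pass during backup ✓
(qa_pass, deploy): qa_pass during deploy ✓
(qa_pass, retro): qa_pass during retro ✓
(reindex, deploy): reindex during deploy ✓
(standup, ingest): standup during ingest ✓
(standup, load_test): standup during load_test ✓
Count: 9.

9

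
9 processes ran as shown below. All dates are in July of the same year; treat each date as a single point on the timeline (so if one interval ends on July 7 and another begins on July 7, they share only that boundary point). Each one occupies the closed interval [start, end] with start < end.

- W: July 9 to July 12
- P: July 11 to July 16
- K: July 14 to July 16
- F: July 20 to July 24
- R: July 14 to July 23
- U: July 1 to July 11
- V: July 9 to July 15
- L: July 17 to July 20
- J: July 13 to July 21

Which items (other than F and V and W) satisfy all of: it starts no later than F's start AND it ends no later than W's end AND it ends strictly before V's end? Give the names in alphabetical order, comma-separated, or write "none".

Conditions: its start is no later than F's start (X.start <= July 20) AND its end is no later than W's end (X.end <= July 12) AND its end is strictly before V's end (X.end < July 15).
J: start July 13 <= July 20? ✓; end July 21 <= July 12? ✗; end July 21 < July 15? ✗ → no.
K: start July 14 <= July 20? ✓; end July 16 <= July 12? ✗; end July 16 < July 15? ✗ → no.
L: start July 17 <= July 20? ✓; end July 20 <= July 12? ✗; end July 20 < July 15? ✗ → no.
P: start July 11 <= July 20? ✓; end July 16 <= July 12? ✗; end July 16 < July 15? ✗ → no.
R: start July 14 <= July 20? ✓; end July 23 <= July 12? ✗; end July 23 < July 15? ✗ → no.
U: start July 1 <= July 20? ✓; end July 11 <= July 12? ✓; end July 11 < July 15? ✓ → yes.
Result: U.

U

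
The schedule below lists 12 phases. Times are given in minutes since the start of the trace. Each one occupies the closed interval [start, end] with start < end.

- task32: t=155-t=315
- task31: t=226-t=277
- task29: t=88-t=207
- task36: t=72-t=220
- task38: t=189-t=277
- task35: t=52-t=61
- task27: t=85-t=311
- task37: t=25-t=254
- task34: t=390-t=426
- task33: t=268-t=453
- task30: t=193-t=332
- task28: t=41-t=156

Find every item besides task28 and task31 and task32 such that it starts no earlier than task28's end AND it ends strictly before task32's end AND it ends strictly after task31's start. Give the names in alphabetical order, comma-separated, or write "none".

task38

Conditions: its start is no earlier than task28's end (X.start >= t=156) AND its end is strictly before task32's end (X.end < t=315) AND its end is strictly after task31's start (X.end > t=226).
task27: start t=85 >= t=156? ✗; end t=311 < t=315? ✓; end t=311 > t=226? ✓ → no.
task29: start t=88 >= t=156? ✗; end t=207 < t=315? ✓; end t=207 > t=226? ✗ → no.
task30: start t=193 >= t=156? ✓; end t=332 < t=315? ✗; end t=332 > t=226? ✓ → no.
task33: start t=268 >= t=156? ✓; end t=453 < t=315? ✗; end t=453 > t=226? ✓ → no.
task34: start t=390 >= t=156? ✓; end t=426 < t=315? ✗; end t=426 > t=226? ✓ → no.
task35: start t=52 >= t=156? ✗; end t=61 < t=315? ✓; end t=61 > t=226? ✗ → no.
task36: start t=72 >= t=156? ✗; end t=220 < t=315? ✓; end t=220 > t=226? ✗ → no.
task37: start t=25 >= t=156? ✗; end t=254 < t=315? ✓; end t=254 > t=226? ✓ → no.
task38: start t=189 >= t=156? ✓; end t=277 < t=315? ✓; end t=277 > t=226? ✓ → yes.
Result: task38.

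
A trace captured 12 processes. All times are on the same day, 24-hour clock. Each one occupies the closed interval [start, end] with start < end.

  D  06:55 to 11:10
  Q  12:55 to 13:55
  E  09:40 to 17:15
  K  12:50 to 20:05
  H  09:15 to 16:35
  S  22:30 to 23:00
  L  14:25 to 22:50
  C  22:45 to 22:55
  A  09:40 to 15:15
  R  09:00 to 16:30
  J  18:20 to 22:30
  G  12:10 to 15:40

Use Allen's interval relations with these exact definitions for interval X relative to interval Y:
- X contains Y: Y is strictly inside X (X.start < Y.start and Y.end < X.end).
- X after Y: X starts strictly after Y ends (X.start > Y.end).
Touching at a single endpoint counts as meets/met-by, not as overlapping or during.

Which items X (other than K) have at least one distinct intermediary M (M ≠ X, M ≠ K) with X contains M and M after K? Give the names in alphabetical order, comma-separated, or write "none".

S

Target K = [12:50, 20:05].
Intermediaries M with M after K: C, S.
Via C — items with X contains C: S.
Via S — items with X contains S: none.
Union: S.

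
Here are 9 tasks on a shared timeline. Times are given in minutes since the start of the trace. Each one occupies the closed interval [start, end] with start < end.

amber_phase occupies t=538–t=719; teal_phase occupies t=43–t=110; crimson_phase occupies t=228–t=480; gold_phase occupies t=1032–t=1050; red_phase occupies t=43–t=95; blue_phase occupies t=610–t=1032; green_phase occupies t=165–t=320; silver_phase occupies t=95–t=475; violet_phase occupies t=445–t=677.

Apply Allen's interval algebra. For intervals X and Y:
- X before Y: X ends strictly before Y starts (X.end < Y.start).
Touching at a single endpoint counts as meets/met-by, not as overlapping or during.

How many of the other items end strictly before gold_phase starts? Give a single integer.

7

Target gold_phase = [t=1032, t=1050].
amber_phase [t=538, t=719] → before → counts.
blue_phase [t=610, t=1032] → meets → no.
crimson_phase [t=228, t=480] → before → counts.
green_phase [t=165, t=320] → before → counts.
red_phase [t=43, t=95] → before → counts.
silver_phase [t=95, t=475] → before → counts.
teal_phase [t=43, t=110] → before → counts.
violet_phase [t=445, t=677] → before → counts.
Total: 7.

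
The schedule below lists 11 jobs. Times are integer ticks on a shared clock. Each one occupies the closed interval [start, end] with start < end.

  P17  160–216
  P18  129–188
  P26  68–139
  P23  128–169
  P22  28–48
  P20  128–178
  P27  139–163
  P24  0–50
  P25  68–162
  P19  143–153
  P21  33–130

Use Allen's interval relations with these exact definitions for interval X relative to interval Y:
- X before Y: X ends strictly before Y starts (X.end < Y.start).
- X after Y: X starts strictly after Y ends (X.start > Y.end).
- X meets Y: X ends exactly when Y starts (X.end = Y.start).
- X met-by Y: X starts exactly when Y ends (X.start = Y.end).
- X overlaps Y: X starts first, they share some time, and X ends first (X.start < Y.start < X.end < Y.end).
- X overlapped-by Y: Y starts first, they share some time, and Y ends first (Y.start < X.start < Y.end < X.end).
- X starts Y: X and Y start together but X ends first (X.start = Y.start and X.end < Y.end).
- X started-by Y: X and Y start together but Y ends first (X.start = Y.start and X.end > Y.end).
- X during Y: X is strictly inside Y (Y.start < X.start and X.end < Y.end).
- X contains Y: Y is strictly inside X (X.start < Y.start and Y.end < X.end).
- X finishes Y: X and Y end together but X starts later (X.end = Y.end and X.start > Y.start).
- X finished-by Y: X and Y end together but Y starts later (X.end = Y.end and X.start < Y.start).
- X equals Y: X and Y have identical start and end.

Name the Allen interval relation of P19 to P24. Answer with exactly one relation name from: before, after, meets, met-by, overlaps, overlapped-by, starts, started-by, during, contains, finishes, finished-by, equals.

P19 = [143, 153]; P24 = [0, 50].
Compare endpoints: P19.start > P24.start, P19.start > P24.end, P19.end > P24.start, P19.end > P24.end.
That pattern is 'after'.

after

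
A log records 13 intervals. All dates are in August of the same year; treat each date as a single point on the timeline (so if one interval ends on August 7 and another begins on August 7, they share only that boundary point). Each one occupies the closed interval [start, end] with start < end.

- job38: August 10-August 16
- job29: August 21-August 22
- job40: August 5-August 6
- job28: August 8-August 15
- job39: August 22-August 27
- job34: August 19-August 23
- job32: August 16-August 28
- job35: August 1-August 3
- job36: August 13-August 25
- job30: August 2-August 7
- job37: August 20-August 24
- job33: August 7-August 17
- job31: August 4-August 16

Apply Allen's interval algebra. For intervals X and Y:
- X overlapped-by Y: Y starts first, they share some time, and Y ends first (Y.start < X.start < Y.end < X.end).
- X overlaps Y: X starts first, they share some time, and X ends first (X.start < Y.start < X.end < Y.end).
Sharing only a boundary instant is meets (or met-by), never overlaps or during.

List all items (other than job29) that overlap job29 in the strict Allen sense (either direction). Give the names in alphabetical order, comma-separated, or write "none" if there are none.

Target job29 = [August 21, August 22].
job28 [August 8, August 15] → before → no.
job30 [August 2, August 7] → before → no.
job31 [August 4, August 16] → before → no.
job32 [August 16, August 28] → contains → no.
job33 [August 7, August 17] → before → no.
job34 [August 19, August 23] → contains → no.
job35 [August 1, August 3] → before → no.
job36 [August 13, August 25] → contains → no.
job37 [August 20, August 24] → contains → no.
job38 [August 10, August 16] → before → no.
job39 [August 22, August 27] → met-by → no.
job40 [August 5, August 6] → before → no.
Result: none.

none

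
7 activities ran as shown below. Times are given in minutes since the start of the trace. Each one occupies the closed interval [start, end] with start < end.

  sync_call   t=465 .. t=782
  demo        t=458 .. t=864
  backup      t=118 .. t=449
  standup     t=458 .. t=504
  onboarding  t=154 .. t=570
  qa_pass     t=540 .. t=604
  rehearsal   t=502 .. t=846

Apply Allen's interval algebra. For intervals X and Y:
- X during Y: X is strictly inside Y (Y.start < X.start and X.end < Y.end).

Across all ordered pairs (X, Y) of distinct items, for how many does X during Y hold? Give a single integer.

6

Checking all 42 ordered pairs for relation 'during'; matching pairs in alphabetical order:
(qa_pass, demo): qa_pass during demo ✓
(qa_pass, rehearsal): qa_pass during rehearsal ✓
(qa_pass, sync_call): qa_pass during sync_call ✓
(rehearsal, demo): rehearsal during demo ✓
(standup, onboarding): standup during onboarding ✓
(sync_call, demo): sync_call during demo ✓
Count: 6.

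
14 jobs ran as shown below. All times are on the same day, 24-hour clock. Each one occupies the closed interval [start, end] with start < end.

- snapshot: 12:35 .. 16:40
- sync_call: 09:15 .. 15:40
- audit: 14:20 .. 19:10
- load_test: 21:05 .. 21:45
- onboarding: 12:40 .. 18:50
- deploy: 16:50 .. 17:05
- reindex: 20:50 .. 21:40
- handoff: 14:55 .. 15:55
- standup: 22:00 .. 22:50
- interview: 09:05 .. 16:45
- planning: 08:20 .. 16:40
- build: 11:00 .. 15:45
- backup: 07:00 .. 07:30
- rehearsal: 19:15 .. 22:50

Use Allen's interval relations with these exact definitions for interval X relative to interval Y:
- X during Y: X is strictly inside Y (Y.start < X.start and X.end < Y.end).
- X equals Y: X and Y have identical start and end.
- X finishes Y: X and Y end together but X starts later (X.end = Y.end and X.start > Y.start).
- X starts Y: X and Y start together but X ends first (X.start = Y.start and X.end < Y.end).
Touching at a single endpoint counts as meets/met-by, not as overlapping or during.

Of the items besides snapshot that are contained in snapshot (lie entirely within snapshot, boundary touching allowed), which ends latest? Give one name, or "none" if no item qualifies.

Target snapshot = [12:35, 16:40].
audit [14:20, 19:10] → overlapped-by → excluded.
backup [07:00, 07:30] → before → excluded.
build [11:00, 15:45] → overlaps → excluded.
deploy [16:50, 17:05] → after → excluded.
handoff [14:55, 15:55] → during → candidate.
interview [09:05, 16:45] → contains → excluded.
load_test [21:05, 21:45] → after → excluded.
onboarding [12:40, 18:50] → overlapped-by → excluded.
planning [08:20, 16:40] → finished-by → excluded.
rehearsal [19:15, 22:50] → after → excluded.
reindex [20:50, 21:40] → after → excluded.
standup [22:00, 22:50] → after → excluded.
sync_call [09:15, 15:40] → overlaps → excluded.
Among candidates, latest end is 15:55 → handoff.

handoff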